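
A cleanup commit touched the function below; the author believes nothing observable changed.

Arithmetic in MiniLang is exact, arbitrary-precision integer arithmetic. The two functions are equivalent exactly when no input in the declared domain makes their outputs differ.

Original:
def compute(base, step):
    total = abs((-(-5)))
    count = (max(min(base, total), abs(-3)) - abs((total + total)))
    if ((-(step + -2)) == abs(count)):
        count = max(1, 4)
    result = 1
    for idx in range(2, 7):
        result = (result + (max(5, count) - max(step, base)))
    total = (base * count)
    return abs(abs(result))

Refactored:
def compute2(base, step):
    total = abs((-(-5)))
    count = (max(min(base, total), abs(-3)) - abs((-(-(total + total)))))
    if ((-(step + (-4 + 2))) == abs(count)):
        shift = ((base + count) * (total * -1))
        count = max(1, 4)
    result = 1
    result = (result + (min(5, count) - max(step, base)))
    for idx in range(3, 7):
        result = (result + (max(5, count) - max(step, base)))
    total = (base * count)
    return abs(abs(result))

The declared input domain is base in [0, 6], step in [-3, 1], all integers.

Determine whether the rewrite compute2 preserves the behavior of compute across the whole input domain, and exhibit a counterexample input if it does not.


Consider the input base=0, step=-3.
compute: total := 5 | count := -7 | ((-(step + -2)) == abs(count)): false | result := 1 | iter idx=2: | result := 6 | iter idx=3: | result := 11 | iter idx=4: | result := 16 | iter idx=5: | result := 21 | iter idx=6: | result := 26 | total := 0 | result 26
compute2: total := 5 | count := -7 | ((-(step + (-4 + 2))) == abs(count)): false | result := 1 | result := -6 | iter idx=3: | result := -1 | iter idx=4: | result := 4 | iter idx=5: | result := 9 | iter idx=6: | result := 14 | total := 0 | result 14
26 against 14: the behavior changed.
verdict: not equivalent; witness: base=0, step=-3


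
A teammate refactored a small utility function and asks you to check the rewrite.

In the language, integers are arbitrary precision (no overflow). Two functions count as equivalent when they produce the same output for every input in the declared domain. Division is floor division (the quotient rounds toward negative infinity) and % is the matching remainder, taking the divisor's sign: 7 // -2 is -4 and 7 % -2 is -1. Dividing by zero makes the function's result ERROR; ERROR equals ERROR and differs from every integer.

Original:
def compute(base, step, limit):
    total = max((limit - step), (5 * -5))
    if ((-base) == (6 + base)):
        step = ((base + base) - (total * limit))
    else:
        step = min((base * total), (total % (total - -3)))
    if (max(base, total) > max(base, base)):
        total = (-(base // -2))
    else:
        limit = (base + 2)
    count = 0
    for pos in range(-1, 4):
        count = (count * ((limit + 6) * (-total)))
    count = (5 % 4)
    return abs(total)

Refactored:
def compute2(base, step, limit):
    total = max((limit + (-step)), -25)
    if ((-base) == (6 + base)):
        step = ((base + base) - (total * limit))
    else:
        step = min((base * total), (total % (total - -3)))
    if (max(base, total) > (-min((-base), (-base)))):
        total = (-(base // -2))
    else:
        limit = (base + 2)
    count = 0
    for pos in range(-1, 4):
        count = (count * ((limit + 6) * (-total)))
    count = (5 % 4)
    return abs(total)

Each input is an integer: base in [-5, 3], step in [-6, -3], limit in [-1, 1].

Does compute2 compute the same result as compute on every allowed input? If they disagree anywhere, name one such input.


The two versions differ — the changes include arithmetic usage differs, plus min/max/abs usage differs, plus constant usage differs.
Spot check at base=-2, step=-5, limit=0 — compute: total becomes 5; next ((-base) == (6 + base)) evaluates to false; next step becomes -10; next (max(base, total) > max(base, base)) evaluates to true; next total becomes -1; next count becomes 0; next at pos=-1:; next count becomes 0; next at pos=0:; next count becomes 0; next at pos=1:; next count becomes 0; next at pos=2:; next count becomes 0; next at pos=3:; next count becomes 0; next count becomes 1; next final value 1. compute2: total becomes 5; next ((-base) == (6 + base)) evaluates to false; next step becomes -10; next (max(base, total) > (-min((-base), (-base)))) evaluates to true; next total becomes -1; next count becomes 0; next at pos=-1:; next count becomes 0; next at pos=0:; next count becomes 0; next at pos=1:; next count becomes 0; next at pos=2:; next count becomes 0; next at pos=3:; next count becomes 0; next count becomes 1; next final value 1. Both give 1.
Every one of the 108 inputs gives matching results.
verdict: equivalent


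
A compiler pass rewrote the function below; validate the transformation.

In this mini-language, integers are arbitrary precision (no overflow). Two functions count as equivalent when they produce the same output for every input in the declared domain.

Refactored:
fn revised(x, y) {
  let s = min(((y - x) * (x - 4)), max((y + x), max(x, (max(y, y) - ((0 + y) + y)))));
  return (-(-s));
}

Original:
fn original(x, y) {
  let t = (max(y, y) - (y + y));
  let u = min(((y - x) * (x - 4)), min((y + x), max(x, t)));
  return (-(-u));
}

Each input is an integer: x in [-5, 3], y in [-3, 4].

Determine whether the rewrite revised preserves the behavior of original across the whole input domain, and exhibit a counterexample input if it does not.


Run the pair on x=-3, y=-3.
original: t becomes 3; next u becomes -6; next final value -6
revised: s becomes 0; next final value 0
-6 and 0 differ, so these are not the same function on this domain.
verdict: not equivalent; witness: x=-3, y=-3


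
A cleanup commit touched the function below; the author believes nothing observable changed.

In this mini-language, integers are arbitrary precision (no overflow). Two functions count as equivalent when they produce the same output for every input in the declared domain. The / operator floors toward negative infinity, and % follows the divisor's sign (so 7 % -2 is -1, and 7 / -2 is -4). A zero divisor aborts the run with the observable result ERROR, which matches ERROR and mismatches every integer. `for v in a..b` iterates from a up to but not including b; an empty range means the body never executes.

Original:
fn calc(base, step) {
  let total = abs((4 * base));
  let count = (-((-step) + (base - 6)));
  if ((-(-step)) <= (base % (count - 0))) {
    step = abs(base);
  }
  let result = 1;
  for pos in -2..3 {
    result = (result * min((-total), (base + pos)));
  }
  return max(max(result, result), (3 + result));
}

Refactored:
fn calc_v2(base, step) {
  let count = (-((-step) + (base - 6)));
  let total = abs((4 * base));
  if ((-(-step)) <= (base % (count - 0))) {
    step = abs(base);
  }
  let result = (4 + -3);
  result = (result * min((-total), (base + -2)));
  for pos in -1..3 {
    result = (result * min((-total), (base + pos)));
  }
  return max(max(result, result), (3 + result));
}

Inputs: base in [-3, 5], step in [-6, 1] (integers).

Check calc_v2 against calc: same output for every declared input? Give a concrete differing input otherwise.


This is a faithful refactor — statement counts differ, plus loop structure differs, plus constant usage differs, plus min/max/abs usage differs, plus arithmetic usage differs, but the computed results match everywhere.
As a probe, take base=1, step=1: calc runs total = 4; count = 6; ((-(-step)) <= (base % (count - 0))) -> true; step = 1; result = 1; [pos=-2]; result = -4; [pos=-1]; result = 16; [pos=0]; result = -64; [pos=1]; result = 256; [pos=2]; result = -1024; return -1021; calc_v2 runs count = 6; total = 4; ((-(-step)) <= (base % (count - 0))) -> true; step = 1; result = 1; result = -4; [pos=-1]; result = 16; [pos=0]; result = -64; [pos=1]; result = 256; [pos=2]; result = -1024; return -1021; both end at -1021.
Sweeping the whole domain (72 inputs) finds no disagreement.
verdict: equivalent


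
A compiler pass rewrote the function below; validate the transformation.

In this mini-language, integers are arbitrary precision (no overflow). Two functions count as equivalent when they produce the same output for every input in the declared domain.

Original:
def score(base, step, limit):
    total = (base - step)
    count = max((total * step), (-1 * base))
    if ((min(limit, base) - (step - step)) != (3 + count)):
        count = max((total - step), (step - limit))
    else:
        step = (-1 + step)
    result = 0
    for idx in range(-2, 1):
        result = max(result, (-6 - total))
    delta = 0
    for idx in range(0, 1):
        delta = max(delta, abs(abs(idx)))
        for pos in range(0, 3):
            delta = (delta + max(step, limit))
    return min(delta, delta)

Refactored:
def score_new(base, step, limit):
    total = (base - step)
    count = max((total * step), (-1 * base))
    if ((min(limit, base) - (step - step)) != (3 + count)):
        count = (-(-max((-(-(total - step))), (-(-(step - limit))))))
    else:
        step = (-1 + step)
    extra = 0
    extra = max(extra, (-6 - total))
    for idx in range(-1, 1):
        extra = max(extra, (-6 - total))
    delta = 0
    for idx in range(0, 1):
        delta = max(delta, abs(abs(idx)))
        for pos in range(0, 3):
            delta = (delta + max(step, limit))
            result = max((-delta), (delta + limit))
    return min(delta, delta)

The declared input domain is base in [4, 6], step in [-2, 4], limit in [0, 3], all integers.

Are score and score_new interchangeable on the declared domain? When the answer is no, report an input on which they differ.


Behavior is preserved: although local variable names differ, statement counts differ, constant usage differs, arithmetic usage differs, loop structure differs, min/max/abs usage differs, the outputs never diverge.
One worked example (base=4, step=1, limit=1) — score: total becomes 3; next count becomes 3; next ((min(limit, base) - (step - step)) != (3 + count)) evaluates to true; next count becomes 2; next result becomes 0; next at idx=-2:; next result becomes 0; next at idx=-1:; next result becomes 0; next at idx=0:; next result becomes 0; next delta becomes 0; next at idx=0:; next delta becomes 0; next at pos=0:; next delta becomes 1; next at pos=1:; next delta becomes 2; next at pos=2:; next delta becomes 3; next final value 3; score_new: total becomes 3; next count becomes 3; next ((min(limit, base) - (step - step)) != (3 + count)) evaluates to true; next count becomes 2; next extra becomes 0; next extra becomes 0; next at idx=-1:; next extra becomes 0; next at idx=0:; next extra becomes 0; next delta becomes 0; next at idx=0:; next delta becomes 0; next at pos=0:; next delta becomes 1; next result becomes 2; next at pos=1:; next delta becomes 2; next result becomes 3; next at pos=2:; next delta becomes 3; next result becomes 4; next final value 3; agreement on 3.
Across all 84 domain points the two functions coincide.
verdict: equivalent


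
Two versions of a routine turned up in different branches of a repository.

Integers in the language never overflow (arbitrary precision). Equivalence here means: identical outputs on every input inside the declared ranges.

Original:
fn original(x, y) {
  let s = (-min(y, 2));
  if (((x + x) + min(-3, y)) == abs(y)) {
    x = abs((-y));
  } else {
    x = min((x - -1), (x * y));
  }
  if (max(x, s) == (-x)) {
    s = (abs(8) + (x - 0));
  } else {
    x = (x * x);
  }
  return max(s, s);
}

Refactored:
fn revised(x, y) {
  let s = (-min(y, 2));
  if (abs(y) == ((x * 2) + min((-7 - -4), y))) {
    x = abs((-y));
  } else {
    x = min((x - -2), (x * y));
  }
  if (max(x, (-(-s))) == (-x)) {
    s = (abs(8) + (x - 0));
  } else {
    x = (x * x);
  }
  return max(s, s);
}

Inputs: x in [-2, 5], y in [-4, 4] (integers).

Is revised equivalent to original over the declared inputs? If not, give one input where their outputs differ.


Input x=-2, y=-1: 7 from original versus 1 from revised.
verdict: not equivalent; witness: x=-2, y=-1


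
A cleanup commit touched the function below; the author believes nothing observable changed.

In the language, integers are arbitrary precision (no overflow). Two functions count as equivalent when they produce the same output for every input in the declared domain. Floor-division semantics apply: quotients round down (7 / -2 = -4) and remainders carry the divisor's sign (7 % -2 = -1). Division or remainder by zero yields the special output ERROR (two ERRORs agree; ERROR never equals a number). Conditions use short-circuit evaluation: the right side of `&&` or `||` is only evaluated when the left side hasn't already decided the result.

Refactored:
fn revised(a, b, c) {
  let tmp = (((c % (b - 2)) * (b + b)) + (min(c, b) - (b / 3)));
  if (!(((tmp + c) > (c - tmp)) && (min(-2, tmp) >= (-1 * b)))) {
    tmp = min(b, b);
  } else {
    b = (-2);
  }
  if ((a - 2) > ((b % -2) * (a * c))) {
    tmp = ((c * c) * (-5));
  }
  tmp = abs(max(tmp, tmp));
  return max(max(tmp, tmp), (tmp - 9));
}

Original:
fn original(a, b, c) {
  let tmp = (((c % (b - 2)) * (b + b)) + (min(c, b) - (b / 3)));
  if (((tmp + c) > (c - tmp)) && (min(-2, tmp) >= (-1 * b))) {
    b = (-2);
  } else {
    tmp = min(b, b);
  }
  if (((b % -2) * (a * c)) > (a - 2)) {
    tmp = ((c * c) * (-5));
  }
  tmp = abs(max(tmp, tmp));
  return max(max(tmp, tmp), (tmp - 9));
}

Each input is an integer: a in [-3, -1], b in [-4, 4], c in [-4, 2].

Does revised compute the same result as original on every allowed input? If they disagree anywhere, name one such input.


Consider the input a=-3, b=-4, c=-4.
original: tmp = 30; (((tmp + c) > (c - tmp)) && (min(-2, tmp) >= (-1 * b))) -> false; tmp = -4; (((b % -2) * (a * c)) > (a - 2)) -> true; tmp = -80; tmp = 80; return 80
revised: tmp = 30; (!(((tmp + c) > (c - tmp)) && (min(-2, tmp) >= (-1 * b)))) -> true; tmp = -4; ((a - 2) > ((b % -2) * (a * c))) -> false; tmp = 4; return 4
80 against 4: the behavior changed.
verdict: not equivalent; witness: a=-3, b=-4, c=-4


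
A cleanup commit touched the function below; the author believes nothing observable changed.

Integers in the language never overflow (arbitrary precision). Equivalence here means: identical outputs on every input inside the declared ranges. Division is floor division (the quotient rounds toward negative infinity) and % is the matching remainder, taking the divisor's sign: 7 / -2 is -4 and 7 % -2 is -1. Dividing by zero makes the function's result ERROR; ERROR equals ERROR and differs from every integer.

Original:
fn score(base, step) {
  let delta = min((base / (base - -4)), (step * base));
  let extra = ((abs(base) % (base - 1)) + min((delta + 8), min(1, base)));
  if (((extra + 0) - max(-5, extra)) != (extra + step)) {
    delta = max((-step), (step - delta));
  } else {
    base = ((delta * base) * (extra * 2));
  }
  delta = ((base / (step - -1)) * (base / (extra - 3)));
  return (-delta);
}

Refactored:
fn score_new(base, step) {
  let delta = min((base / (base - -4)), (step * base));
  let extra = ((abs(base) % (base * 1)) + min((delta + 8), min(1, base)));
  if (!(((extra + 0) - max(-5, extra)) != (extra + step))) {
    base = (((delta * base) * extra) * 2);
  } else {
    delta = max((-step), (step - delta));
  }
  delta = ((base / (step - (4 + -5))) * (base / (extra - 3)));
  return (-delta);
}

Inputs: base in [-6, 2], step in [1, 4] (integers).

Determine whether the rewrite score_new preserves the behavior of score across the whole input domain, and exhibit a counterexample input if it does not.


The rewrite breaks on base=-3, step=3, where the results are 0 and 1107.
score: delta becomes -9; next extra becomes -4; next (((extra + 0) - max(-5, extra)) != (extra + step)) evaluates to true; next delta becomes 12; next delta becomes 0; next final value 0
score_new: delta becomes -9; next extra becomes -3; next (!(((extra + 0) - max(-5, extra)) != (extra + step))) evaluates to true; next base becomes -162; next delta becomes -1107; next final value 1107
verdict: not equivalent; witness: base=-3, step=3


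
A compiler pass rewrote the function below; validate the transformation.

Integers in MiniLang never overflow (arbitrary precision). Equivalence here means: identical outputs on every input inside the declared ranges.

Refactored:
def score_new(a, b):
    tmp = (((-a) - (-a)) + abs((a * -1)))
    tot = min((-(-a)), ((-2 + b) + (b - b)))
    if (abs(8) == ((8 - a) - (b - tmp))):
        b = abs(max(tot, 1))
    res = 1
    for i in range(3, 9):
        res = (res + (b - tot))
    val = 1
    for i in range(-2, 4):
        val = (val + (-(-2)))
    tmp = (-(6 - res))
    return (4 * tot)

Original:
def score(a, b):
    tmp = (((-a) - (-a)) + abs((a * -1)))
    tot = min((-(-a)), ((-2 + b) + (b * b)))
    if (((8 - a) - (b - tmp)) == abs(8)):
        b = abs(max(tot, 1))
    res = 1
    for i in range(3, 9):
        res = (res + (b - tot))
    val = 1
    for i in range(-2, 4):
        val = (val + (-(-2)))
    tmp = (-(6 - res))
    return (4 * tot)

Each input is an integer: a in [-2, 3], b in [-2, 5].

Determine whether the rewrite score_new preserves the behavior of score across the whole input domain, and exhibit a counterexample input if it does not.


There is a counterexample at a=-2, b=-2: -8 on one side, -16 on the other.
score: tmp becomes 2; next tot becomes -2; next (((8 - a) - (b - tmp)) == abs(8)) evaluates to false; next res becomes 1; next at i=3:; next res becomes 1; next at i=4:; next res becomes 1; next at i=5:; next res becomes 1; next at i=6:; next res becomes 1; next at i=7:; next res becomes 1; next at i=8:; next res becomes 1; next val becomes 1; next at i=-2:; next val becomes 3; next at i=-1:; next val becomes 5; next at i=0:; next val becomes 7; next at i=1:; next val becomes 9; next at i=2:; next val becomes 11; next at i=3:; next val becomes 13; next tmp becomes -5; next final value -8
score_new: tmp becomes 2; next tot becomes -4; next (abs(8) == ((8 - a) - (b - tmp))) evaluates to false; next res becomes 1; next at i=3:; next res becomes 3; next at i=4:; next res becomes 5; next at i=5:; next res becomes 7; next at i=6:; next res becomes 9; next at i=7:; next res becomes 11; next at i=8:; next res becomes 13; next val becomes 1; next at i=-2:; next val becomes 3; next at i=-1:; next val becomes 5; next at i=0:; next val becomes 7; next at i=1:; next val becomes 9; next at i=2:; next val becomes 11; next at i=3:; next val becomes 13; next tmp becomes 7; next final value -16
verdict: not equivalent; witness: a=-2, b=-2


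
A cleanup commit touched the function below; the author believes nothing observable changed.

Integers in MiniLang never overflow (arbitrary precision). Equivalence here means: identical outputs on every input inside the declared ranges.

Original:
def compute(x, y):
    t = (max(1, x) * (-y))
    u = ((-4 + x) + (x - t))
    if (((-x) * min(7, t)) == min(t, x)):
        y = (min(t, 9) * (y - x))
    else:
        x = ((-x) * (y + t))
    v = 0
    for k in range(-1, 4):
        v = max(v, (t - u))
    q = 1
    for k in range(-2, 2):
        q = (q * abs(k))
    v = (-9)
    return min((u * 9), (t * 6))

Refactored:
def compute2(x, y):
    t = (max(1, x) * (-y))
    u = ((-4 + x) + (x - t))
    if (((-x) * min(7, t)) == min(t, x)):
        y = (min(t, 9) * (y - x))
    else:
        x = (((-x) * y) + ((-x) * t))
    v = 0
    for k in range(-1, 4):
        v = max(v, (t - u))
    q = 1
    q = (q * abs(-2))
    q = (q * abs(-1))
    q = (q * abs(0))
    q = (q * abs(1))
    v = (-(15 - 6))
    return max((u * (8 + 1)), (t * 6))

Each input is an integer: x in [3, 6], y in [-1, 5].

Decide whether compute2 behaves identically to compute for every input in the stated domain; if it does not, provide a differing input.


These are not equivalent — on x=3, y=-1 the outputs split (-9 vs 18).
compute: t := 3 | u := -1 | (((-x) * min(7, t)) == min(t, x)): false | x := -6 | v := 0 | iter k=-1: | v := 4 | iter k=0: | v := 4 | iter k=1: | v := 4 | iter k=2: | v := 4 | iter k=3: | v := 4 | q := 1 | iter k=-2: | q := 2 | iter k=-1: | q := 2 | iter k=0: | q := 0 | iter k=1: | q := 0 | v := -9 | result -9
compute2: t := 3 | u := -1 | (((-x) * min(7, t)) == min(t, x)): false | x := -6 | v := 0 | iter k=-1: | v := 4 | iter k=0: | v := 4 | iter k=1: | v := 4 | iter k=2: | v := 4 | iter k=3: | v := 4 | q := 1 | q := 2 | q := 2 | q := 0 | q := 0 | v := -9 | result 18
verdict: not equivalent; witness: x=3, y=-1


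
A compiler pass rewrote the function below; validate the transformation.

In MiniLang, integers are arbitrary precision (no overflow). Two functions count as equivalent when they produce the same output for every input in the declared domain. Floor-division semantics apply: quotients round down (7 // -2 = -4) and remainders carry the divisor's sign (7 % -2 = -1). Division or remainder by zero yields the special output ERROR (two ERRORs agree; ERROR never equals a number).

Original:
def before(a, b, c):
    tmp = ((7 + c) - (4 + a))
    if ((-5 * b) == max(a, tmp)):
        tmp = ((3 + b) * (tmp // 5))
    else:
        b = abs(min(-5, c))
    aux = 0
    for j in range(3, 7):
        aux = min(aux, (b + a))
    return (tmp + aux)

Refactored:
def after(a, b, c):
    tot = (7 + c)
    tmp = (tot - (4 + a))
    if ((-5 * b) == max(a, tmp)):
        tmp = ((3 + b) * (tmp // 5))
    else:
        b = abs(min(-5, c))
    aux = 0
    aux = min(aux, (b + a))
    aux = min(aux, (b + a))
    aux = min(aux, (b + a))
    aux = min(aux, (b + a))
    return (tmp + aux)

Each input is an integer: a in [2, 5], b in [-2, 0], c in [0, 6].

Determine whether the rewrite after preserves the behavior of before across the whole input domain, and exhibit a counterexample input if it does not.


Equivalent — the differences include min/max/abs usage differs; arithmetic usage differs; statement counts differ; local variable names differ; loop structure differs, yet no declared input distinguishes the two.
As a probe, take a=4, b=-2, c=4: before runs tmp becomes 3; next ((-5 * b) == max(a, tmp)) evaluates to false; next b becomes 5; next aux becomes 0; next at j=3:; next aux becomes 0; next at j=4:; next aux becomes 0; next at j=5:; next aux becomes 0; next at j=6:; next aux becomes 0; next final value 3; after runs tot becomes 11; next tmp becomes 3; next ((-5 * b) == max(a, tmp)) evaluates to false; next b becomes 5; next aux becomes 0; next aux becomes 0; next aux becomes 0; next aux becomes 0; next aux becomes 0; next final value 3; both end at 3.
Across all 84 domain points the two functions coincide.
verdict: equivalent


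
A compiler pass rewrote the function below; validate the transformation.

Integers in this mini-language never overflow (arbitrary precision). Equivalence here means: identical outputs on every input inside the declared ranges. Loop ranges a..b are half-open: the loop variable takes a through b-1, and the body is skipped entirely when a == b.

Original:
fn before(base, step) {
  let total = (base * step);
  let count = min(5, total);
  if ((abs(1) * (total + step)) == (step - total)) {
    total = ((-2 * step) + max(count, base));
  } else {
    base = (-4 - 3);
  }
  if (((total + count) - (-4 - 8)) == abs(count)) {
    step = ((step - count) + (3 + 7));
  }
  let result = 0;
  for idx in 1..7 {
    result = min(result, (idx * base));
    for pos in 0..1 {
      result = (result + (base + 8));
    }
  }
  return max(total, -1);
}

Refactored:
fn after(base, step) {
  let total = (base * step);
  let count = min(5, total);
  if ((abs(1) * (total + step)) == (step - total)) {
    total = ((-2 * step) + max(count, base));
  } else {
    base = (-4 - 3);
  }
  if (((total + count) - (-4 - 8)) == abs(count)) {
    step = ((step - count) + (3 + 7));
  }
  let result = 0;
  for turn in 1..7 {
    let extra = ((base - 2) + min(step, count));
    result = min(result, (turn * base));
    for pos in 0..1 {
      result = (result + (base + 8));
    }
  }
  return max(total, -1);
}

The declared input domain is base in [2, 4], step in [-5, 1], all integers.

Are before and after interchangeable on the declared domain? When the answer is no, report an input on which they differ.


Differences: constant usage differs, plus min/max/abs usage differs, plus statement counts differ, plus local variable names differ, plus arithmetic usage differs — yet all 21 inputs agree.
verdict: equivalent


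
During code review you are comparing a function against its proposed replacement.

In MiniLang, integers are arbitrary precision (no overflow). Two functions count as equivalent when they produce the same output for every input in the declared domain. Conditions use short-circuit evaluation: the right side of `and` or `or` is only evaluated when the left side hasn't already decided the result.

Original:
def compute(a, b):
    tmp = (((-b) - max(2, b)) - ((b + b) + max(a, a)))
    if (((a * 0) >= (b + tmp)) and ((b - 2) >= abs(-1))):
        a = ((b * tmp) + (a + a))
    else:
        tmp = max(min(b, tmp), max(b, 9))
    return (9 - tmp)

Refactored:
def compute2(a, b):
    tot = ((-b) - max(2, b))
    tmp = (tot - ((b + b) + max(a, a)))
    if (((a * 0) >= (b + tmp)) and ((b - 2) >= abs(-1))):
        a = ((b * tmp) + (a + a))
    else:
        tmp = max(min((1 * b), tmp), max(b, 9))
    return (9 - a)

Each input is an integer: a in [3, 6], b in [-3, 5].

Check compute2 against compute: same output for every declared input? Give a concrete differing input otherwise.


These are not equivalent — on a=3, b=-3 the outputs split (0 vs 6).
compute: tmp := 4 | (((a * 0) >= (b + tmp)) and ((b - 2) >= abs(-1))): false | tmp := 9 | result 0
compute2: tot := 1 | tmp := 4 | (((a * 0) >= (b + tmp)) and ((b - 2) >= abs(-1))): false | tmp := 9 | result 6
verdict: not equivalent; witness: a=3, b=-3


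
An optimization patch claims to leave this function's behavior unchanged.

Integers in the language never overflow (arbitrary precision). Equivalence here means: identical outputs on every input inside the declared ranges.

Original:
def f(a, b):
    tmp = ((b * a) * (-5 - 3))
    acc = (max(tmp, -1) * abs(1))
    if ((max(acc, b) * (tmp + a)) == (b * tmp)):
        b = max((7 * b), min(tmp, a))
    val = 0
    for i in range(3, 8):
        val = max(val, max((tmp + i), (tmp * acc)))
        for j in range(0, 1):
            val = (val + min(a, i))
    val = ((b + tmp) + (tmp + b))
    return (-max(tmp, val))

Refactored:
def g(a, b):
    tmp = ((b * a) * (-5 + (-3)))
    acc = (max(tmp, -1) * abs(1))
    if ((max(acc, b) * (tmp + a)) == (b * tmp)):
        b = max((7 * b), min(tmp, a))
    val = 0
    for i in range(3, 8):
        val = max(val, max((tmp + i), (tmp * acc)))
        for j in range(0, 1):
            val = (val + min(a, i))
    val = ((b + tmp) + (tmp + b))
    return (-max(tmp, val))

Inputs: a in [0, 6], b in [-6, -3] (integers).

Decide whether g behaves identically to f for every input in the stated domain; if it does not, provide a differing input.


The two are interchangeable: arithmetic usage differs, and every declared input agrees.
Spot check at a=5, b=-6 — f: tmp = 240; acc = 240; ((max(acc, b) * (tmp + a)) == (b * tmp)) -> false; val = 0; [i=3]; val = 57600; [j=0]; val = 57603; [i=4]; val = 57603; [j=0]; val = 57607; [i=5]; val = 57607; [j=0]; val = 57612; [i=6]; val = 57612; [j=0]; val = 57617; [i=7]; val = 57617; [j=0]; val = 57622; val = 468; return -468. g: tmp = 240; acc = 240; ((max(acc, b) * (tmp + a)) == (b * tmp)) -> false; val = 0; [i=3]; val = 57600; [j=0]; val = 57603; [i=4]; val = 57603; [j=0]; val = 57607; [i=5]; val = 57607; [j=0]; val = 57612; [i=6]; val = 57612; [j=0]; val = 57617; [i=7]; val = 57617; [j=0]; val = 57622; val = 468; return -468. Both give -468.
An exhaustive pass over the 28 declared inputs shows identical outputs.
verdict: equivalent


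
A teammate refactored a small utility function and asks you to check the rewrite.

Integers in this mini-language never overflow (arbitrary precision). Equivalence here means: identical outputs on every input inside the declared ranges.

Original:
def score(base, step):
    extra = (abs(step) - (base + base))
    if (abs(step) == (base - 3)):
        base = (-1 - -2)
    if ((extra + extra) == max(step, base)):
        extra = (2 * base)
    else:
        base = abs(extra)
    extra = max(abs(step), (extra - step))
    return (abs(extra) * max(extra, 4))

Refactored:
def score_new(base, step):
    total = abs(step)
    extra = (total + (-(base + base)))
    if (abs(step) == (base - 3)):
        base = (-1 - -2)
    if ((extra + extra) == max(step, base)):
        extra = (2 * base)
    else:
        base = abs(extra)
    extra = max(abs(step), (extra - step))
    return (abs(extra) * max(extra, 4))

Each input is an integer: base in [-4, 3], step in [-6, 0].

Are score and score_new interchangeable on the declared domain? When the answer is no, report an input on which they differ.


The two are interchangeable: statement counts differ; and arithmetic usage differs; and local variable names differ, and every declared input agrees.
One worked example (base=0, step=-6) — score: extra becomes 6; next (abs(step) == (base - 3)) evaluates to false; next ((extra + extra) == max(step, base)) evaluates to false; next base becomes 6; next extra becomes 12; next final value 144; score_new: total becomes 6; next extra becomes 6; next (abs(step) == (base - 3)) evaluates to false; next ((extra + extra) == max(step, base)) evaluates to false; next base becomes 6; next extra becomes 12; next final value 144; agreement on 144.
Every one of the 56 inputs gives matching results.
verdict: equivalent


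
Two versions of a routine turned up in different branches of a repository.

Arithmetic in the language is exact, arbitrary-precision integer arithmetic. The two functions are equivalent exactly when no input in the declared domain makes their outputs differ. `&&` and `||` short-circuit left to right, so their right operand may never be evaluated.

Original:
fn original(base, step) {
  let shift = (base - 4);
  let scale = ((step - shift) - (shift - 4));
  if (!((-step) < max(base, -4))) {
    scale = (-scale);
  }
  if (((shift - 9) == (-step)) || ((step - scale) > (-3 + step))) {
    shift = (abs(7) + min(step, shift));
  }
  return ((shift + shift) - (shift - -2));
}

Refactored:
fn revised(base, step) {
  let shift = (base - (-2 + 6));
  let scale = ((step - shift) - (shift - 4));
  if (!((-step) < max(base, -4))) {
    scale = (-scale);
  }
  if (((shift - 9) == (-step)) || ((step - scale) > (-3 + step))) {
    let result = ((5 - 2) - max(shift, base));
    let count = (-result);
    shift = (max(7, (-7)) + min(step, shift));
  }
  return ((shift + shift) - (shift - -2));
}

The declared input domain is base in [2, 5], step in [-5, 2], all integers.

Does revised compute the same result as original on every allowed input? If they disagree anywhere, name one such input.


Comparing the listings, the differences include: arithmetic usage differs; also constant usage differs; also local variable names differ; also statement counts differ; also min/max/abs usage differs.
As a probe, take base=3, step=2: original runs shift = -1; scale = 8; (!((-step) < max(base, -4))) -> false; (((shift - 9) == (-step)) || ((step - scale) > (-3 + step))) -> false; return -3; revised runs shift = -1; scale = 8; (!((-step) < max(base, -4))) -> false; (((shift - 9) == (-step)) || ((step - scale) > (-3 + step))) -> false; return -3; both end at -3.
Across all 32 domain points the two functions coincide.
verdict: equivalent


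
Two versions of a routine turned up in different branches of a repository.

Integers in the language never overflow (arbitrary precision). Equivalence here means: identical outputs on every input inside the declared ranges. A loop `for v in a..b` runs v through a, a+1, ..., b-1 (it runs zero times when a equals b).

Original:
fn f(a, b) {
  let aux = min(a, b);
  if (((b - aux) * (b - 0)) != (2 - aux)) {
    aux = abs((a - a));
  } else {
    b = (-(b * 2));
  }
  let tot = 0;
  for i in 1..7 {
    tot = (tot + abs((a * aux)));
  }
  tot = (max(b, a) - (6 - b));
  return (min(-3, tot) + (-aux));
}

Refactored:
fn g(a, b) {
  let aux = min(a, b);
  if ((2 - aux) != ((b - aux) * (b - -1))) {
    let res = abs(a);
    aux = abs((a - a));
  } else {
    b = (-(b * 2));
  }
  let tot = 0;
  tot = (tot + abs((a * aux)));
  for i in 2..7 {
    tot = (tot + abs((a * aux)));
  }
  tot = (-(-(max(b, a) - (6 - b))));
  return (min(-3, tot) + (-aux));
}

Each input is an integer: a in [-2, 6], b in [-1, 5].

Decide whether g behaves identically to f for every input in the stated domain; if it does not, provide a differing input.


Run the pair on a=0, b=1.
f: aux=0, then (((b - aux) * (b - 0)) != (2 - aux)) is true, then aux=0, then tot=0, then (i=1), then tot=0, then (i=2), then tot=0, then (i=3), then tot=0, then (i=4), then tot=0, then (i=5), then tot=0, then (i=6), then tot=0, then tot=-4, then returns -4
g: aux=0, then ((2 - aux) != ((b - aux) * (b - -1))) is false, then b=-2, then tot=0, then tot=0, then (i=2), then tot=0, then (i=3), then tot=0, then (i=4), then tot=0, then (i=5), then tot=0, then (i=6), then tot=0, then tot=-8, then returns -8
-4 != -8, so the rewrite changes behavior.
verdict: not equivalent; witness: a=0, b=1


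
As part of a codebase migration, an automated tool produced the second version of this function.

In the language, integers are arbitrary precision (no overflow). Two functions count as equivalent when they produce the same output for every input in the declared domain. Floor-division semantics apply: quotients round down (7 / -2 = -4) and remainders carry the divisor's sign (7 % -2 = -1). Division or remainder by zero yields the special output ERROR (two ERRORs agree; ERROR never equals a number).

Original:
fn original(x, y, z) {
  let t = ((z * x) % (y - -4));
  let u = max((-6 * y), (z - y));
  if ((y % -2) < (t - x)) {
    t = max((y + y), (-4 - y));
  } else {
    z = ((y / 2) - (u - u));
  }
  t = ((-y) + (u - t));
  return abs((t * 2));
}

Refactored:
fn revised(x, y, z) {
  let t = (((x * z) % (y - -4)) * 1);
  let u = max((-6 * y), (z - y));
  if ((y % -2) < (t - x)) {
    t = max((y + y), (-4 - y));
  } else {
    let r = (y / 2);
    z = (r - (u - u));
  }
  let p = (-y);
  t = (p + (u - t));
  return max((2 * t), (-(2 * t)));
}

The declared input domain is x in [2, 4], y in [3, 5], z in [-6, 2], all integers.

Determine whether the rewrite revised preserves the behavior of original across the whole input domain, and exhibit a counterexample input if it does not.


Behavior is preserved: although min/max/abs usage differs; also local variable names differ; also constant usage differs; also statement counts differ; also arithmetic usage differs, the outputs never diverge.
One worked example (x=3, y=4, z=-1) — original: t = 5; u = -5; ((y % -2) < (t - x)) -> true; t = 8; t = -17; return 34; revised: t = 5; u = -5; ((y % -2) < (t - x)) -> true; t = 8; p = -4; t = -17; return 34; agreement on 34.
Across all 81 domain points the two functions coincide.
verdict: equivalent


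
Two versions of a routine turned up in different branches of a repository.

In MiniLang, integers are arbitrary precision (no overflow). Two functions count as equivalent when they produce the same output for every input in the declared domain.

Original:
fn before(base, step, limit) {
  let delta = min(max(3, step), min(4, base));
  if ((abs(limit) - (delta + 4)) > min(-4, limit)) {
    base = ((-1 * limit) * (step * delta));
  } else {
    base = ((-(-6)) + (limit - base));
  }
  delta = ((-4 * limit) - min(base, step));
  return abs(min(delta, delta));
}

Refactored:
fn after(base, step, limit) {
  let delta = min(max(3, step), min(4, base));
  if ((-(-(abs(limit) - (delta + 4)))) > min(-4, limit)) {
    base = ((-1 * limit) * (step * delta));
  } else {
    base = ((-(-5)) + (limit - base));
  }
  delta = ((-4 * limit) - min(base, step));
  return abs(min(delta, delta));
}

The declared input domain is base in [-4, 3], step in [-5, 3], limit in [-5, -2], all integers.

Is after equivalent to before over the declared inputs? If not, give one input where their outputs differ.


There is a counterexample at base=2, step=2, limit=-2: 6 on one side, 7 on the other.
before: delta becomes 2; next ((abs(limit) - (delta + 4)) > min(-4, limit)) evaluates to false; next base becomes 2; next delta becomes 6; next final value 6
after: delta becomes 2; next ((-(-(abs(limit) - (delta + 4)))) > min(-4, limit)) evaluates to false; next base becomes 1; next delta becomes 7; next final value 7
verdict: not equivalent; witness: base=2, step=2, limit=-2


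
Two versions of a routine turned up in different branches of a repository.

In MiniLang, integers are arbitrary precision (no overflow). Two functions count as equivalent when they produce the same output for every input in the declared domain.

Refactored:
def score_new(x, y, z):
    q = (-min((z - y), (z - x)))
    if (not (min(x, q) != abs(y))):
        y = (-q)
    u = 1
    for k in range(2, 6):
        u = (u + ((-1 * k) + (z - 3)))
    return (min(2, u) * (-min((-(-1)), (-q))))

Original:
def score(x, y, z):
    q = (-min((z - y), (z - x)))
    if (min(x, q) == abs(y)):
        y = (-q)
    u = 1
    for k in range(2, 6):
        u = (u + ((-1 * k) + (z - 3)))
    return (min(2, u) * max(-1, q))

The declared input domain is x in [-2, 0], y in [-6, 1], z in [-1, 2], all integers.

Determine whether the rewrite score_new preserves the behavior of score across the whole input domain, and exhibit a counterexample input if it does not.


Reading the diff, among the changes: boolean connective usage differs; comparison usage differs; min/max/abs usage differs.
Tracing x=-2, y=-1, z=0: score: q = -1; (min(x, q) == abs(y)) -> false; u = 1; [k=2]; u = -4; [k=3]; u = -10; [k=4]; u = -17; [k=5]; u = -25; return 25 | score_new: q = -1; (not (min(x, q) != abs(y))) -> false; u = 1; [k=2]; u = -4; [k=3]; u = -10; [k=4]; u = -17; [k=5]; u = -25; return 25 — matching result 25.
An exhaustive pass over the 96 declared inputs shows identical outputs.
verdict: equivalent


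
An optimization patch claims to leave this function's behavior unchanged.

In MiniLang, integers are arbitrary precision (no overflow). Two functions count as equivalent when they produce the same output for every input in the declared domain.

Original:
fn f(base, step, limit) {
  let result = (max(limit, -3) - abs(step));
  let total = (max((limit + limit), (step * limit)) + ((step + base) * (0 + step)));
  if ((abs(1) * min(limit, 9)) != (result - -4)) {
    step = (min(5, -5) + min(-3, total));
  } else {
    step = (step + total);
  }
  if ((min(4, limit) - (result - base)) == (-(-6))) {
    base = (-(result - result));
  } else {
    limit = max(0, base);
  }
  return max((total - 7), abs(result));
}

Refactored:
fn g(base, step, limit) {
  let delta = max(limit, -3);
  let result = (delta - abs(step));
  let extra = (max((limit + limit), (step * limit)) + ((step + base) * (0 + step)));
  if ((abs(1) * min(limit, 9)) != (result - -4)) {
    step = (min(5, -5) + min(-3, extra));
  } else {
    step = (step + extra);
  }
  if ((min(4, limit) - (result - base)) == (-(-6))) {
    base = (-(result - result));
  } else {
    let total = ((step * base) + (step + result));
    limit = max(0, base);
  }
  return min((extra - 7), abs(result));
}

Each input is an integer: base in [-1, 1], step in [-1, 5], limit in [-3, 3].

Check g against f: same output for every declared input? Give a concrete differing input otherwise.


Not equivalent: base=-1, step=-1, limit=-3 separates them (4 vs -2).
f: result becomes -4; next total becomes 5; next ((abs(1) * min(limit, 9)) != (result - -4)) evaluates to true; next step becomes -8; next ((min(4, limit) - (result - base)) == (-(-6))) evaluates to false; next limit becomes 0; next final value 4
g: delta becomes -3; next result becomes -4; next extra becomes 5; next ((abs(1) * min(limit, 9)) != (result - -4)) evaluates to true; next step becomes -8; next ((min(4, limit) - (result - base)) == (-(-6))) evaluates to false; next total becomes -4; next limit becomes 0; next final value -2
verdict: not equivalent; witness: base=-1, step=-1, limit=-3


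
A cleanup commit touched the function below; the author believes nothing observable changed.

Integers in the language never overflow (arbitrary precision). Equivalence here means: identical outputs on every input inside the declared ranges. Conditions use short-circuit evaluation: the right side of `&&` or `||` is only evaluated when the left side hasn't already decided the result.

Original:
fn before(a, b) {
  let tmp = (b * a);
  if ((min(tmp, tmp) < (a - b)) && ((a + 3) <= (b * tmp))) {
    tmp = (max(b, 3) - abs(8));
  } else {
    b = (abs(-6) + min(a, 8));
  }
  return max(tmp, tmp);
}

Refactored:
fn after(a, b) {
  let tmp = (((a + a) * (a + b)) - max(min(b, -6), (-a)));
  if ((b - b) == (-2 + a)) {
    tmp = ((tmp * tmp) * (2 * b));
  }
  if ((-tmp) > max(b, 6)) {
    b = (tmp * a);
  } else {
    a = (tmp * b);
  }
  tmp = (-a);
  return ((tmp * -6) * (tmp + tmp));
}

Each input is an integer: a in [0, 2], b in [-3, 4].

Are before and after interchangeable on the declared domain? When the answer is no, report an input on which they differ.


Try a=1, b=-3.
before: tmp := -3 | ((min(tmp, tmp) < (a - b)) && ((a + 3) <= (b * tmp))): true | tmp := -5 | result -5
after: tmp := -3 | ((b - b) == (-2 + a)): false | ((-tmp) > max(b, 6)): false | a := 9 | tmp := -9 | result -972
-5 != -972, so the rewrite changes behavior.
verdict: not equivalent; witness: a=1, b=-3
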